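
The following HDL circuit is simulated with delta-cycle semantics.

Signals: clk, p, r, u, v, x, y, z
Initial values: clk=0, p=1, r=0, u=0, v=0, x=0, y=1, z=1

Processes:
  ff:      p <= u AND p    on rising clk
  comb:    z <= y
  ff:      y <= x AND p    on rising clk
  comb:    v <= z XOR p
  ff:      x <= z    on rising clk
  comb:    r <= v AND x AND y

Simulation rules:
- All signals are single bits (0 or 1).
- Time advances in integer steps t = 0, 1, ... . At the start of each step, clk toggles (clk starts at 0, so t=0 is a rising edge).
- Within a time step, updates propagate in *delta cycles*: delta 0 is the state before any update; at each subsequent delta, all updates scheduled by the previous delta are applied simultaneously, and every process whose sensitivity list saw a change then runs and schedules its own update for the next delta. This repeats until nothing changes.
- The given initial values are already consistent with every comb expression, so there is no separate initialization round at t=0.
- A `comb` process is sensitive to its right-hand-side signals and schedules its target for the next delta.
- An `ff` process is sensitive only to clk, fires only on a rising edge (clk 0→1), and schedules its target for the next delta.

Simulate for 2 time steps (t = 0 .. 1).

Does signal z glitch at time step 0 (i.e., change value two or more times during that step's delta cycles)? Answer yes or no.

t=0 Δ0: x=0 p=1 z=1 y=1 clk=0 r=0 u=0 v=0
  Δ1: clk:0→1
  Δ2: x:0→1, p:1→0, y:1→0
  Δ3: z:1→0, v:0→1
  Δ4: v:1→0
  (4Δ to stable)
t=1 Δ0: x=1 p=0 z=0 y=0 clk=1 r=0 u=0 v=0
  Δ1: clk:1→0
  (1Δ to stable)

no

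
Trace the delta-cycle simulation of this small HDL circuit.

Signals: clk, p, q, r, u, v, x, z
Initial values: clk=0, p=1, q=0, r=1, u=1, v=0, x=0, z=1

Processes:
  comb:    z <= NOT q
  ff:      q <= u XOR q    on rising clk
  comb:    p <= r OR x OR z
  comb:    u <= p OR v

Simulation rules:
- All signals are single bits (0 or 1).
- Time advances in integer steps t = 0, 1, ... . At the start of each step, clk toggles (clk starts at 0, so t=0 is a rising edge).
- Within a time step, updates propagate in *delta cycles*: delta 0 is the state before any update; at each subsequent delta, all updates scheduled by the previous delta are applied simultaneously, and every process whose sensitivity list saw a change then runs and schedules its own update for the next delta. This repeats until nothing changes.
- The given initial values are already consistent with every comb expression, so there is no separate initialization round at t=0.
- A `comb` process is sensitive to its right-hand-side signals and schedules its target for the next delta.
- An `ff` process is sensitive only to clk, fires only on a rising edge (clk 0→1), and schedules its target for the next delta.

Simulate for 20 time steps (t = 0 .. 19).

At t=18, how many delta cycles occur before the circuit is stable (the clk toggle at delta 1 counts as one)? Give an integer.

t0.Δ0 r=1 q=0 z=1 v=0 clk=0 p=1 u=1 x=0
t0.Δ1 r=1 q=0 z=1 v=0 clk=1 p=1 u=1 x=0
t0.Δ2 r=1 q=1 z=1 v=0 clk=1 p=1 u=1 x=0
t0.Δ3 r=1 q=1 z=0 v=0 clk=1 p=1 u=1 x=0
t1.Δ0 r=1 q=1 z=0 v=0 clk=1 p=1 u=1 x=0
t1.Δ1 r=1 q=1 z=0 v=0 clk=0 p=1 u=1 x=0
t2.Δ0 r=1 q=1 z=0 v=0 clk=0 p=1 u=1 x=0
t2.Δ1 r=1 q=1 z=0 v=0 clk=1 p=1 u=1 x=0
t2.Δ2 r=1 q=0 z=0 v=0 clk=1 p=1 u=1 x=0
t2.Δ3 r=1 q=0 z=1 v=0 clk=1 p=1 u=1 x=0
t3.Δ0 r=1 q=0 z=1 v=0 clk=1 p=1 u=1 x=0
t3.Δ1 r=1 q=0 z=1 v=0 clk=0 p=1 u=1 x=0
t4.Δ0 r=1 q=0 z=1 v=0 clk=0 p=1 u=1 x=0
t4.Δ1 r=1 q=0 z=1 v=0 clk=1 p=1 u=1 x=0
t4.Δ2 r=1 q=1 z=1 v=0 clk=1 p=1 u=1 x=0
t4.Δ3 r=1 q=1 z=0 v=0 clk=1 p=1 u=1 x=0
t5.Δ0 r=1 q=1 z=0 v=0 clk=1 p=1 u=1 x=0
t5.Δ1 r=1 q=1 z=0 v=0 clk=0 p=1 u=1 x=0
t6.Δ0 r=1 q=1 z=0 v=0 clk=0 p=1 u=1 x=0
t6.Δ1 r=1 q=1 z=0 v=0 clk=1 p=1 u=1 x=0
t6.Δ2 r=1 q=0 z=0 v=0 clk=1 p=1 u=1 x=0
t6.Δ3 r=1 q=0 z=1 v=0 clk=1 p=1 u=1 x=0
t7.Δ0 r=1 q=0 z=1 v=0 clk=1 p=1 u=1 x=0
t7.Δ1 r=1 q=0 z=1 v=0 clk=0 p=1 u=1 x=0
t8.Δ0 r=1 q=0 z=1 v=0 clk=0 p=1 u=1 x=0
t8.Δ1 r=1 q=0 z=1 v=0 clk=1 p=1 u=1 x=0
t8.Δ2 r=1 q=1 z=1 v=0 clk=1 p=1 u=1 x=0
t8.Δ3 r=1 q=1 z=0 v=0 clk=1 p=1 u=1 x=0
t9.Δ0 r=1 q=1 z=0 v=0 clk=1 p=1 u=1 x=0
t9.Δ1 r=1 q=1 z=0 v=0 clk=0 p=1 u=1 x=0
t10.Δ0 r=1 q=1 z=0 v=0 clk=0 p=1 u=1 x=0
t10.Δ1 r=1 q=1 z=0 v=0 clk=1 p=1 u=1 x=0
t10.Δ2 r=1 q=0 z=0 v=0 clk=1 p=1 u=1 x=0
t10.Δ3 r=1 q=0 z=1 v=0 clk=1 p=1 u=1 x=0
t11.Δ0 r=1 q=0 z=1 v=0 clk=1 p=1 u=1 x=0
t11.Δ1 r=1 q=0 z=1 v=0 clk=0 p=1 u=1 x=0
t12.Δ0 r=1 q=0 z=1 v=0 clk=0 p=1 u=1 x=0
t12.Δ1 r=1 q=0 z=1 v=0 clk=1 p=1 u=1 x=0
t12.Δ2 r=1 q=1 z=1 v=0 clk=1 p=1 u=1 x=0
t12.Δ3 r=1 q=1 z=0 v=0 clk=1 p=1 u=1 x=0
t13.Δ0 r=1 q=1 z=0 v=0 clk=1 p=1 u=1 x=0
t13.Δ1 r=1 q=1 z=0 v=0 clk=0 p=1 u=1 x=0
t14.Δ0 r=1 q=1 z=0 v=0 clk=0 p=1 u=1 x=0
t14.Δ1 r=1 q=1 z=0 v=0 clk=1 p=1 u=1 x=0
t14.Δ2 r=1 q=0 z=0 v=0 clk=1 p=1 u=1 x=0
t14.Δ3 r=1 q=0 z=1 v=0 clk=1 p=1 u=1 x=0
t15.Δ0 r=1 q=0 z=1 v=0 clk=1 p=1 u=1 x=0
t15.Δ1 r=1 q=0 z=1 v=0 clk=0 p=1 u=1 x=0
t16.Δ0 r=1 q=0 z=1 v=0 clk=0 p=1 u=1 x=0
t16.Δ1 r=1 q=0 z=1 v=0 clk=1 p=1 u=1 x=0
t16.Δ2 r=1 q=1 z=1 v=0 clk=1 p=1 u=1 x=0
t16.Δ3 r=1 q=1 z=0 v=0 clk=1 p=1 u=1 x=0
t17.Δ0 r=1 q=1 z=0 v=0 clk=1 p=1 u=1 x=0
t17.Δ1 r=1 q=1 z=0 v=0 clk=0 p=1 u=1 x=0
t18.Δ0 r=1 q=1 z=0 v=0 clk=0 p=1 u=1 x=0
t18.Δ1 r=1 q=1 z=0 v=0 clk=1 p=1 u=1 x=0
t18.Δ2 r=1 q=0 z=0 v=0 clk=1 p=1 u=1 x=0
t18.Δ3 r=1 q=0 z=1 v=0 clk=1 p=1 u=1 x=0
t19.Δ0 r=1 q=0 z=1 v=0 clk=1 p=1 u=1 x=0
t19.Δ1 r=1 q=0 z=1 v=0 clk=0 p=1 u=1 x=0

3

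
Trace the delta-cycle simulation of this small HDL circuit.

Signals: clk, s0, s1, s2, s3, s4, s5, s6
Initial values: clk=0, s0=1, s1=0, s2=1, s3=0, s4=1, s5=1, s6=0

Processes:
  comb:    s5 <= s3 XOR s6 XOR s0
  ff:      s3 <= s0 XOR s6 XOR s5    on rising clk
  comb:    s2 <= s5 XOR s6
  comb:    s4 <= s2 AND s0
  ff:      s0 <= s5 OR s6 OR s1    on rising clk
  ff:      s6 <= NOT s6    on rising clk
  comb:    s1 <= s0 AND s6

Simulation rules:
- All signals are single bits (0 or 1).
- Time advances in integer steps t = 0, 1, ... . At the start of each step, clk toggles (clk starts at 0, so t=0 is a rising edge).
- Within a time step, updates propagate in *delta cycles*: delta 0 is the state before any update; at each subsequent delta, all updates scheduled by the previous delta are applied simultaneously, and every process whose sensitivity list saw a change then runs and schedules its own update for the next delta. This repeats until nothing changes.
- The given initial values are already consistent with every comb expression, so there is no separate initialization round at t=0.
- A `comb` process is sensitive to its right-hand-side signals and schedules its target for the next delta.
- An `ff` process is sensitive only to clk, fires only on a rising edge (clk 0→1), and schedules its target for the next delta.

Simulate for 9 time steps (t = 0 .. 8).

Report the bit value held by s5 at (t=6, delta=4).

t=0 Δ0: s3=0 s4=1 s1=0 s2=1 s0=1 clk=0 s5=1 s6=0
  Δ1: clk:0→1
  Δ2: s6:0→1
  Δ3: s1:0→1, s2:1→0, s5:1→0
  Δ4: s4:1→0, s2:0→1
  Δ5: s4:0→1
  (5Δ to stable)
t=1 Δ0: s3=0 s4=1 s1=1 s2=1 s0=1 clk=1 s5=0 s6=1
  Δ1: clk:1→0
  (1Δ to stable)
t=2 Δ0: s3=0 s4=1 s1=1 s2=1 s0=1 clk=0 s5=0 s6=1
  Δ1: clk:0→1
  Δ2: s6:1→0
  Δ3: s1:1→0, s2:1→0, s5:0→1
  Δ4: s4:1→0, s2:0→1
  Δ5: s4:0→1
  (5Δ to stable)
t=3 Δ0: s3=0 s4=1 s1=0 s2=1 s0=1 clk=1 s5=1 s6=0
  Δ1: clk:1→0
  (1Δ to stable)
t=4 Δ0: s3=0 s4=1 s1=0 s2=1 s0=1 clk=0 s5=1 s6=0
  Δ1: clk:0→1
  Δ2: s6:0→1
  Δ3: s1:0→1, s2:1→0, s5:1→0
  Δ4: s4:1→0, s2:0→1
  Δ5: s4:0→1
  (5Δ to stable)
t=5 Δ0: s3=0 s4=1 s1=1 s2=1 s0=1 clk=1 s5=0 s6=1
  Δ1: clk:1→0
  (1Δ to stable)
t=6 Δ0: s3=0 s4=1 s1=1 s2=1 s0=1 clk=0 s5=0 s6=1
  Δ1: clk:0→1
  Δ2: s6:1→0
  Δ3: s1:1→0, s2:1→0, s5:0→1
  Δ4: s4:1→0, s2:0→1
  Δ5: s4:0→1
  (5Δ to stable)
t=7 Δ0: s3=0 s4=1 s1=0 s2=1 s0=1 clk=1 s5=1 s6=0
  Δ1: clk:1→0
  (1Δ to stable)
t=8 Δ0: s3=0 s4=1 s1=0 s2=1 s0=1 clk=0 s5=1 s6=0
  Δ1: clk:0→1
  Δ2: s6:0→1
  Δ3: s1:0→1, s2:1→0, s5:1→0
  Δ4: s4:1→0, s2:0→1
  Δ5: s4:0→1
  (5Δ to stable)

1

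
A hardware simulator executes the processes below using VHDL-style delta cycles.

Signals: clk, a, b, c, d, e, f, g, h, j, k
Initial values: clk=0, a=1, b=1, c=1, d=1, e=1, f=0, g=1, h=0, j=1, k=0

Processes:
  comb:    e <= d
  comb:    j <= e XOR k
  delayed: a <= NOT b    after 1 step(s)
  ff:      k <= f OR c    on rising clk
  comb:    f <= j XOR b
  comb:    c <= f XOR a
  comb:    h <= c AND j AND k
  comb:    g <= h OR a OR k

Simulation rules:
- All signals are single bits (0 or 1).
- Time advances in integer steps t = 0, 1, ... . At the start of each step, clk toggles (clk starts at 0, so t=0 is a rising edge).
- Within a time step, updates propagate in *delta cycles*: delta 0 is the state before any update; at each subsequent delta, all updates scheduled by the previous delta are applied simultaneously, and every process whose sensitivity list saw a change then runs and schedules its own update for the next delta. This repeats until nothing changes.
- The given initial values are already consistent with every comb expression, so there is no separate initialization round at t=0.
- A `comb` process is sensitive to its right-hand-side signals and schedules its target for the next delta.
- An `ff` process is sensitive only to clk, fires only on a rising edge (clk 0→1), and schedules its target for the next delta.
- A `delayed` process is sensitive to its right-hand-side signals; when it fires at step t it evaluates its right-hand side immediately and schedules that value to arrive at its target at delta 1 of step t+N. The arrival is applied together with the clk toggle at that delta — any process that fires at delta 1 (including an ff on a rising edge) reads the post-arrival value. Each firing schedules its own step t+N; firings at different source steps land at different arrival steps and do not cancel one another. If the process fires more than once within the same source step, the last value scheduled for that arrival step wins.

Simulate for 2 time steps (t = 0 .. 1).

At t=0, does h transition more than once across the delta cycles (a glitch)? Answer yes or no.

yes

t=0 Δ0: e=1 c=1 f=0 h=0 a=1 j=1 g=1 b=1 d=1 k=0 clk=0
  Δ1: clk:0→1
  Δ2: k:0→1
  Δ3: h:0→1, j:1→0
  Δ4: f:0→1, h:1→0
  Δ5: c:1→0
  (5Δ to stable)
t=1 Δ0: e=1 c=0 f=1 h=0 a=1 j=0 g=1 b=1 d=1 k=1 clk=1
  Δ1: clk:1→0
  (1Δ to stable)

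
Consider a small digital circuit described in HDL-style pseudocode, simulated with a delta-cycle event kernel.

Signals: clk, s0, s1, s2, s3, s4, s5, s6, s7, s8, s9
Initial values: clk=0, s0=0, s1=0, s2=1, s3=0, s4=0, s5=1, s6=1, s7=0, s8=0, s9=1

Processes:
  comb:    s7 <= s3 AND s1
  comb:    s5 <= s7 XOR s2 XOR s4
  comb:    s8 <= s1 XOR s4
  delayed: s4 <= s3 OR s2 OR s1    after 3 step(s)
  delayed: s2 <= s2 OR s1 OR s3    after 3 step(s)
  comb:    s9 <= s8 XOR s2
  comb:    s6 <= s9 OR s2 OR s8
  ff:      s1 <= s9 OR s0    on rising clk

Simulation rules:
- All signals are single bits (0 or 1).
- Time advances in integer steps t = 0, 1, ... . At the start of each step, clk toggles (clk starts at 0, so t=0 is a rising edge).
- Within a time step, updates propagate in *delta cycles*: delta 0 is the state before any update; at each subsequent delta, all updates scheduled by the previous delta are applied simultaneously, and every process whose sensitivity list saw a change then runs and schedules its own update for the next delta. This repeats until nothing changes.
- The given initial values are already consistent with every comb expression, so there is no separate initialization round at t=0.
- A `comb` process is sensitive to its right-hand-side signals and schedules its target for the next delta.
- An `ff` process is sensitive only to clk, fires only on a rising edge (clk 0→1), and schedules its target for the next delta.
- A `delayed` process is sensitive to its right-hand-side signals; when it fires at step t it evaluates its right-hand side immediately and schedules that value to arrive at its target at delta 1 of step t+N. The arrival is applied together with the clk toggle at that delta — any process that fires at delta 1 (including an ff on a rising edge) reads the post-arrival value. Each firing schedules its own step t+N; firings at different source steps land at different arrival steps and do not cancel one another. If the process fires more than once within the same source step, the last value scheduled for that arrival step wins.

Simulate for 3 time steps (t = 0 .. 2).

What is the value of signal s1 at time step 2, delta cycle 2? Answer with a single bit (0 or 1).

0

t=0 Δ0: s1=0 clk=0 s6=1 s4=0 s8=0 s0=0 s7=0 s3=0 s5=1 s2=1 s9=1
  Δ1: clk:0→1
  Δ2: s1:0→1
  Δ3: s8:0→1
  Δ4: s9:1→0
  (4Δ to stable)
t=1 Δ0: s1=1 clk=1 s6=1 s4=0 s8=1 s0=0 s7=0 s3=0 s5=1 s2=1 s9=0
  Δ1: clk:1→0
  (1Δ to stable)
t=2 Δ0: s1=1 clk=0 s6=1 s4=0 s8=1 s0=0 s7=0 s3=0 s5=1 s2=1 s9=0
  Δ1: clk:0→1
  Δ2: s1:1→0
  Δ3: s8:1→0
  Δ4: s9:0→1
  (4Δ to stable)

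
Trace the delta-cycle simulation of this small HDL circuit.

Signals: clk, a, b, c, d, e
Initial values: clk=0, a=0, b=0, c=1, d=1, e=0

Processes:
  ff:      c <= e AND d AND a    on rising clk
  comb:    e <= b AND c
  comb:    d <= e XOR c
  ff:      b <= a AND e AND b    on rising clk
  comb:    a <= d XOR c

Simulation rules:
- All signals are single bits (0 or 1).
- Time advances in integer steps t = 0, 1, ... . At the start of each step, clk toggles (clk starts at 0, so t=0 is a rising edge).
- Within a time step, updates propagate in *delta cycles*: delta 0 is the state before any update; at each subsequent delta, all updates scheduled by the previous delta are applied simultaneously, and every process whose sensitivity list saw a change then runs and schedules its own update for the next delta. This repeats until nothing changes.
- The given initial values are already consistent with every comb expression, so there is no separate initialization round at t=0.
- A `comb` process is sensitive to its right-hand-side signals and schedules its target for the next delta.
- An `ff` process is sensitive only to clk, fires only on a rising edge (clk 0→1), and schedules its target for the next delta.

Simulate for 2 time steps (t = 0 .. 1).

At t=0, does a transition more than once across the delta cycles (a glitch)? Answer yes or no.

t0.Δ0 a=0 e=0 b=0 c=1 clk=0 d=1
t0.Δ1 a=0 e=0 b=0 c=1 clk=1 d=1
t0.Δ2 a=0 e=0 b=0 c=0 clk=1 d=1
t0.Δ3 a=1 e=0 b=0 c=0 clk=1 d=0
t0.Δ4 a=0 e=0 b=0 c=0 clk=1 d=0
t1.Δ0 a=0 e=0 b=0 c=0 clk=1 d=0
t1.Δ1 a=0 e=0 b=0 c=0 clk=0 d=0

yes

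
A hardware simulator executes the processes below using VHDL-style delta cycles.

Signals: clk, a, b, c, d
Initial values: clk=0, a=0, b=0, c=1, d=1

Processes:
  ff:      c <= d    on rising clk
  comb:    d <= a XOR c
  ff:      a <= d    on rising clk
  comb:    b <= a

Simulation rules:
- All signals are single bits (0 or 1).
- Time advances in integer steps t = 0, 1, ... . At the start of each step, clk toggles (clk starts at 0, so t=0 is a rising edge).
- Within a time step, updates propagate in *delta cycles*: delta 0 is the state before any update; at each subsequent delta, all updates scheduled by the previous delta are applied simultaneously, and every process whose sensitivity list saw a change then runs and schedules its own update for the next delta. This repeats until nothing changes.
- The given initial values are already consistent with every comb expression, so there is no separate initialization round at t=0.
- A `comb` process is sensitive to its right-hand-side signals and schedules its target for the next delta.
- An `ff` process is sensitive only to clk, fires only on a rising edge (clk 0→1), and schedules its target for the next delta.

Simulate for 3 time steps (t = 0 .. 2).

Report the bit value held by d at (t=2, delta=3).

0

t0.Δ0 a=0 b=0 d=1 c=1 clk=0
t0.Δ1 a=0 b=0 d=1 c=1 clk=1
t0.Δ2 a=1 b=0 d=1 c=1 clk=1
t0.Δ3 a=1 b=1 d=0 c=1 clk=1
t1.Δ0 a=1 b=1 d=0 c=1 clk=1
t1.Δ1 a=1 b=1 d=0 c=1 clk=0
t2.Δ0 a=1 b=1 d=0 c=1 clk=0
t2.Δ1 a=1 b=1 d=0 c=1 clk=1
t2.Δ2 a=0 b=1 d=0 c=0 clk=1
t2.Δ3 a=0 b=0 d=0 c=0 clk=1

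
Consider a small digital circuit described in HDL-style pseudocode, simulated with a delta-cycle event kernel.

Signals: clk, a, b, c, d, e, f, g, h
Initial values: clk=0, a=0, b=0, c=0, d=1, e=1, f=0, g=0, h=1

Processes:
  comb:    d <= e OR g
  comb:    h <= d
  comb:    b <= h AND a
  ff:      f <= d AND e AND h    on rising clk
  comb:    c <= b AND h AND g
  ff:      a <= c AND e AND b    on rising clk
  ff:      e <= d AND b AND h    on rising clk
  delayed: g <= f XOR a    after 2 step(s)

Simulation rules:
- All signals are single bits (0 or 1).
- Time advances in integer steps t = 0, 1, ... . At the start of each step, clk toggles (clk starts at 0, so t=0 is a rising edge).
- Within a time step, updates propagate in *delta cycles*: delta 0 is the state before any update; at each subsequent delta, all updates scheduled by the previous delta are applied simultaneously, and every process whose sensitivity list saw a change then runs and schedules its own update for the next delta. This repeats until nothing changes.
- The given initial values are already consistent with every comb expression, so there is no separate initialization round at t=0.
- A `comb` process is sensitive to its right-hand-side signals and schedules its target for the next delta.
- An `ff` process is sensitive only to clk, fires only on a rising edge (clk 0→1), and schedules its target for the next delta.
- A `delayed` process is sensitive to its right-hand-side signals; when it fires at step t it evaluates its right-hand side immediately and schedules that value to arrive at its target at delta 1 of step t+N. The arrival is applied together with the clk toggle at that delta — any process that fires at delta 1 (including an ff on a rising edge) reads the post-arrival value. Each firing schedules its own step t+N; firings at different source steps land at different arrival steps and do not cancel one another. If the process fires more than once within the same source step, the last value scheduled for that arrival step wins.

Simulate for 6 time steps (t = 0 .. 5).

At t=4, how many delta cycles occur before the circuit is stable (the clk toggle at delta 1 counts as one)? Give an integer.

t=0 Δ0: g=0 e=1 b=0 f=0 d=1 clk=0 a=0 h=1 c=0
  Δ1: clk:0→1
  Δ2: e:1→0, f:0→1
  Δ3: d:1→0
  Δ4: h:1→0
  (4Δ to stable)
t=1 Δ0: g=0 e=0 b=0 f=1 d=0 clk=1 a=0 h=0 c=0
  Δ1: clk:1→0
  (1Δ to stable)
t=2 Δ0: g=0 e=0 b=0 f=1 d=0 clk=0 a=0 h=0 c=0
  Δ1: g:0→1, clk:0→1
  Δ2: f:1→0, d:0→1
  Δ3: h:0→1
  (3Δ to stable)
t=3 Δ0: g=1 e=0 b=0 f=0 d=1 clk=1 a=0 h=1 c=0
  Δ1: clk:1→0
  (1Δ to stable)
t=4 Δ0: g=1 e=0 b=0 f=0 d=1 clk=0 a=0 h=1 c=0
  Δ1: g:1→0, clk:0→1
  Δ2: d:1→0
  Δ3: h:1→0
  (3Δ to stable)
t=5 Δ0: g=0 e=0 b=0 f=0 d=0 clk=1 a=0 h=0 c=0
  Δ1: clk:1→0
  (1Δ to stable)

3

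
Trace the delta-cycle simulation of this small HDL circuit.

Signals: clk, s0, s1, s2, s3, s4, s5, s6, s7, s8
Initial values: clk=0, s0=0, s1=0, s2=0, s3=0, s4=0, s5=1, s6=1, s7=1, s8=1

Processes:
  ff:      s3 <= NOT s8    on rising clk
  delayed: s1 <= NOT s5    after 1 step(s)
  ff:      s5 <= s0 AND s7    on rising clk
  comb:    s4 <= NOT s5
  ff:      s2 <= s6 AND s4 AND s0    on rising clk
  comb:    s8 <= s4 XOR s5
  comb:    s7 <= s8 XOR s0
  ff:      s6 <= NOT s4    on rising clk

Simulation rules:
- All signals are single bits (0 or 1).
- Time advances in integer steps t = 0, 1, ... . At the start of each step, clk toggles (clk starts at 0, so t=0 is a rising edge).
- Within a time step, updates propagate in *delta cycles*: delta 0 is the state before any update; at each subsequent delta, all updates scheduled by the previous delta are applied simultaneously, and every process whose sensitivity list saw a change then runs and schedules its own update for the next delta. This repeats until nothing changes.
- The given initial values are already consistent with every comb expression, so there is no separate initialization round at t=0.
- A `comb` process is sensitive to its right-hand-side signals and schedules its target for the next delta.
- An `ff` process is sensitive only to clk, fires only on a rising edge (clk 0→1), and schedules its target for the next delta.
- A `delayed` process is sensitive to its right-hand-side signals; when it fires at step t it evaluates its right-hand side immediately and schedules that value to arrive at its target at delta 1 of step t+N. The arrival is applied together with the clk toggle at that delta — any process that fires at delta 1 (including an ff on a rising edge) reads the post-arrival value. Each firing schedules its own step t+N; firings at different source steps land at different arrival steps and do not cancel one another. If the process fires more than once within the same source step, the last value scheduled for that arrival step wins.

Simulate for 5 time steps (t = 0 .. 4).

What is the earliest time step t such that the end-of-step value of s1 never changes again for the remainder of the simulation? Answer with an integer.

1

t0.Δ0 clk=0 s1=0 s3=0 s8=1 s4=0 s6=1 s2=0 s7=1 s0=0 s5=1
t0.Δ1 clk=1 s1=0 s3=0 s8=1 s4=0 s6=1 s2=0 s7=1 s0=0 s5=1
t0.Δ2 clk=1 s1=0 s3=0 s8=1 s4=0 s6=1 s2=0 s7=1 s0=0 s5=0
t0.Δ3 clk=1 s1=0 s3=0 s8=0 s4=1 s6=1 s2=0 s7=1 s0=0 s5=0
t0.Δ4 clk=1 s1=0 s3=0 s8=1 s4=1 s6=1 s2=0 s7=0 s0=0 s5=0
t0.Δ5 clk=1 s1=0 s3=0 s8=1 s4=1 s6=1 s2=0 s7=1 s0=0 s5=0
t1.Δ0 clk=1 s1=0 s3=0 s8=1 s4=1 s6=1 s2=0 s7=1 s0=0 s5=0
t1.Δ1 clk=0 s1=1 s3=0 s8=1 s4=1 s6=1 s2=0 s7=1 s0=0 s5=0
t2.Δ0 clk=0 s1=1 s3=0 s8=1 s4=1 s6=1 s2=0 s7=1 s0=0 s5=0
t2.Δ1 clk=1 s1=1 s3=0 s8=1 s4=1 s6=1 s2=0 s7=1 s0=0 s5=0
t2.Δ2 clk=1 s1=1 s3=0 s8=1 s4=1 s6=0 s2=0 s7=1 s0=0 s5=0
t3.Δ0 clk=1 s1=1 s3=0 s8=1 s4=1 s6=0 s2=0 s7=1 s0=0 s5=0
t3.Δ1 clk=0 s1=1 s3=0 s8=1 s4=1 s6=0 s2=0 s7=1 s0=0 s5=0
t4.Δ0 clk=0 s1=1 s3=0 s8=1 s4=1 s6=0 s2=0 s7=1 s0=0 s5=0
t4.Δ1 clk=1 s1=1 s3=0 s8=1 s4=1 s6=0 s2=0 s7=1 s0=0 s5=0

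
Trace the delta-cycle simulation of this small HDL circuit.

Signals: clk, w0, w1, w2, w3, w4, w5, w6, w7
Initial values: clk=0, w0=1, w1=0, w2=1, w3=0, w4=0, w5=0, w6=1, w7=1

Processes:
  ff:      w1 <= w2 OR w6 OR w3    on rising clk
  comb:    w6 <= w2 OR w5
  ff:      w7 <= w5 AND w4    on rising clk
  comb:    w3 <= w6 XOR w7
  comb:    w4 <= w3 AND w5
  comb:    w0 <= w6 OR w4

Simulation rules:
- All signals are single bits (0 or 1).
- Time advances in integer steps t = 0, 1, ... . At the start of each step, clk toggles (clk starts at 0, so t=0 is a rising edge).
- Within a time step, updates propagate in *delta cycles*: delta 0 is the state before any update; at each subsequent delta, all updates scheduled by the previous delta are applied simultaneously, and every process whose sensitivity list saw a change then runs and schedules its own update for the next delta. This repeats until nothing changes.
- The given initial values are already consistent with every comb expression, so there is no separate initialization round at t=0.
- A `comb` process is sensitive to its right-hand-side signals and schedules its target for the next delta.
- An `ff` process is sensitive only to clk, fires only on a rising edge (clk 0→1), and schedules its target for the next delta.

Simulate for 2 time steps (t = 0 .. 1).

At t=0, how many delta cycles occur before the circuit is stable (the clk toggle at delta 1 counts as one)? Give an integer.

t0.Δ0 w0=1 w7=1 w1=0 w3=0 w2=1 w5=0 clk=0 w6=1 w4=0
t0.Δ1 w0=1 w7=1 w1=0 w3=0 w2=1 w5=0 clk=1 w6=1 w4=0
t0.Δ2 w0=1 w7=0 w1=1 w3=0 w2=1 w5=0 clk=1 w6=1 w4=0
t0.Δ3 w0=1 w7=0 w1=1 w3=1 w2=1 w5=0 clk=1 w6=1 w4=0
t1.Δ0 w0=1 w7=0 w1=1 w3=1 w2=1 w5=0 clk=1 w6=1 w4=0
t1.Δ1 w0=1 w7=0 w1=1 w3=1 w2=1 w5=0 clk=0 w6=1 w4=0

3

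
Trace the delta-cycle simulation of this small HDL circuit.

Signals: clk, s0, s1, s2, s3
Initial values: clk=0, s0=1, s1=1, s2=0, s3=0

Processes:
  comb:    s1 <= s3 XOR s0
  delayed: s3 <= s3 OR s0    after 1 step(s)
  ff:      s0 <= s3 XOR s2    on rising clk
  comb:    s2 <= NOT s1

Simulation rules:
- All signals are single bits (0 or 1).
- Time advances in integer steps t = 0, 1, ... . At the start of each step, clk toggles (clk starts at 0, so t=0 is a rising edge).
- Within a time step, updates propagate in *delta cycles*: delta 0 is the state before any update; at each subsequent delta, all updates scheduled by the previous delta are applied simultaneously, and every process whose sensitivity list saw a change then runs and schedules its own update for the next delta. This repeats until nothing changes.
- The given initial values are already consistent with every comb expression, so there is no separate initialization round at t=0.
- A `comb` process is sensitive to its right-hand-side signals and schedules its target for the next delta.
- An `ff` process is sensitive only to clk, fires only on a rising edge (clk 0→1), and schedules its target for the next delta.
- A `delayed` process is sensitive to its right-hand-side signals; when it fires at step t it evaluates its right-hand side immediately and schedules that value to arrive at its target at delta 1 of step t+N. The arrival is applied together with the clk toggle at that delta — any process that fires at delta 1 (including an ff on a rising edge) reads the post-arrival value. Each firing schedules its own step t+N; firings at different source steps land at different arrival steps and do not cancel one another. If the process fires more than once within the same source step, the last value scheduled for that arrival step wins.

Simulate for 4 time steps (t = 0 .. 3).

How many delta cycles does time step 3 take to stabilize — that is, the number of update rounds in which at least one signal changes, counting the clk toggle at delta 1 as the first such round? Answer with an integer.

3

[bits: clk,s0,s3,s2,s1]
t=0: Δ0=01001 Δ1=11001 Δ2=10001 Δ3=10000 Δ4=10010 | 4Δ
t=1: Δ0=10010 Δ1=00010 | 1Δ
t=2: Δ0=00010 Δ1=10010 Δ2=11010 Δ3=11011 Δ4=11001 | 4Δ
t=3: Δ0=11001 Δ1=01101 Δ2=01100 Δ3=01110 | 3Δ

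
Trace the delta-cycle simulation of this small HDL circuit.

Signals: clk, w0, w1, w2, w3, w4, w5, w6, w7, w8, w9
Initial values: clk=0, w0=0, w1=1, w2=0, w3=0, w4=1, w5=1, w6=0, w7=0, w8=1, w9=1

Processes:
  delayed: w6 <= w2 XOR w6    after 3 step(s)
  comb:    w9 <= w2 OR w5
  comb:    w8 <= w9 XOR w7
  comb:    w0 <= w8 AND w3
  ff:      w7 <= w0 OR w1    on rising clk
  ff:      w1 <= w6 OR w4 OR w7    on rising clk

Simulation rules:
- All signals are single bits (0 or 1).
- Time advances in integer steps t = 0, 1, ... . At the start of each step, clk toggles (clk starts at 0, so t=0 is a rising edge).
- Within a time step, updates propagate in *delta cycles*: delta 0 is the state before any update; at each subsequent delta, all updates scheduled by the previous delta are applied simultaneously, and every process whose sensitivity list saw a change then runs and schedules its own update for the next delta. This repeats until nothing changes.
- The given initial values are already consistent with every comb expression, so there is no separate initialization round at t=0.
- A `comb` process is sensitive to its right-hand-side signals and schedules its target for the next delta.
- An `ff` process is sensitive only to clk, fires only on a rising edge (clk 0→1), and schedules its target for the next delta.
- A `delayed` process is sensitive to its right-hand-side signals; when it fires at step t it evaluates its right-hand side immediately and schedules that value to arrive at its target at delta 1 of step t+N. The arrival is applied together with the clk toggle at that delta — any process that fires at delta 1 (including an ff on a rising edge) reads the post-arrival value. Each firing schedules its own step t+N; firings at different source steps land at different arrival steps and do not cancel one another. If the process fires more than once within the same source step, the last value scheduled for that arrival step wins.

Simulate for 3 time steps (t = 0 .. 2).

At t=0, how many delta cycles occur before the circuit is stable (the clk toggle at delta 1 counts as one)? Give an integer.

3

[bits: w9,w0,w1,w3,w5,w6,w8,clk,w7,w2,w4]
t=0: Δ0=10101010001 Δ1=10101011001 Δ2=10101011101 Δ3=10101001101 | 3Δ
t=1: Δ0=10101001101 Δ1=10101000101 | 1Δ
t=2: Δ0=10101000101 Δ1=10101001101 | 1Δ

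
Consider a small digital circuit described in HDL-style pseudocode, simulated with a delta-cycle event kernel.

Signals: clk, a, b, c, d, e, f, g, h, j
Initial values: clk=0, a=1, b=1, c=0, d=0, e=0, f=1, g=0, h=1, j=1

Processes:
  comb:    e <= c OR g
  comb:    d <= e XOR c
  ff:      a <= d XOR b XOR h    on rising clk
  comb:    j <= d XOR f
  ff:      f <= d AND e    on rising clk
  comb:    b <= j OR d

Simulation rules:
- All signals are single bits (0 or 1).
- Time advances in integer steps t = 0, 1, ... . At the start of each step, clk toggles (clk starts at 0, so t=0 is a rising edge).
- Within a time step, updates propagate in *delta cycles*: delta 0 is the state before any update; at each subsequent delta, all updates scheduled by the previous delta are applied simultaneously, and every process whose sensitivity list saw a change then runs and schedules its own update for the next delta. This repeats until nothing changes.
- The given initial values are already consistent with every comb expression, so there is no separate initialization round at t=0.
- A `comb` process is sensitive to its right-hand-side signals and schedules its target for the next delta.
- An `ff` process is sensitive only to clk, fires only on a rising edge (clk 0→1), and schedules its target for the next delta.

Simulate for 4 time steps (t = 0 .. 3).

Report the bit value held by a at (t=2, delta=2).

t=0 Δ0: g=0 f=1 h=1 e=0 b=1 d=0 a=1 j=1 c=0 clk=0
  Δ1: clk:0→1
  Δ2: f:1→0, a:1→0
  Δ3: j:1→0
  Δ4: b:1→0
  (4Δ to stable)
t=1 Δ0: g=0 f=0 h=1 e=0 b=0 d=0 a=0 j=0 c=0 clk=1
  Δ1: clk:1→0
  (1Δ to stable)
t=2 Δ0: g=0 f=0 h=1 e=0 b=0 d=0 a=0 j=0 c=0 clk=0
  Δ1: clk:0→1
  Δ2: a:0→1
  (2Δ to stable)
t=3 Δ0: g=0 f=0 h=1 e=0 b=0 d=0 a=1 j=0 c=0 clk=1
  Δ1: clk:1→0
  (1Δ to stable)

1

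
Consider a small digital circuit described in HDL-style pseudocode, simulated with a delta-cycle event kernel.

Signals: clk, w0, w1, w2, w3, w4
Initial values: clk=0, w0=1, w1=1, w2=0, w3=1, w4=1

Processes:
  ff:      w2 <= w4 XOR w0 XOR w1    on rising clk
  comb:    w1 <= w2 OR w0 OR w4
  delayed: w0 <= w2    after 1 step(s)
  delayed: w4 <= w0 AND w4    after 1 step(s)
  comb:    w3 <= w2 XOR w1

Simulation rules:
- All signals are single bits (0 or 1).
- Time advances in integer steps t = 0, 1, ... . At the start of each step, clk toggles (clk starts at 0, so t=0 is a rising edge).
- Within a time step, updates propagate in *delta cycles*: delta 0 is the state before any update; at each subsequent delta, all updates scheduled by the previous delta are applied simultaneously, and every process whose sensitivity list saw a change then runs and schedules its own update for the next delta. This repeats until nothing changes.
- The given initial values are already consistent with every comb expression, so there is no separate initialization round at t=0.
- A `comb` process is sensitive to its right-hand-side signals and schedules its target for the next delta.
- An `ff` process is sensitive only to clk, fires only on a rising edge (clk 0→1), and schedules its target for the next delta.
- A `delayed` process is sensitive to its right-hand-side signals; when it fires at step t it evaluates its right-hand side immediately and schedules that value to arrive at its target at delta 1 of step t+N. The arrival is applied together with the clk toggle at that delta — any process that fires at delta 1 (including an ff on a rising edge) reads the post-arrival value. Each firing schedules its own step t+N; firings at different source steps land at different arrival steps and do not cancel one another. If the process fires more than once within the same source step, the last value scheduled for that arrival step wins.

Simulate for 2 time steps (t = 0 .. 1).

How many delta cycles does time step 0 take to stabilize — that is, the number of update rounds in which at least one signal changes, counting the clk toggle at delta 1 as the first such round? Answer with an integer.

3

t=0 Δ0: clk=0 w1=1 w0=1 w2=0 w4=1 w3=1
  Δ1: clk:0→1
  Δ2: w2:0→1
  Δ3: w3:1→0
  (3Δ to stable)
t=1 Δ0: clk=1 w1=1 w0=1 w2=1 w4=1 w3=0
  Δ1: clk:1→0
  (1Δ to stable)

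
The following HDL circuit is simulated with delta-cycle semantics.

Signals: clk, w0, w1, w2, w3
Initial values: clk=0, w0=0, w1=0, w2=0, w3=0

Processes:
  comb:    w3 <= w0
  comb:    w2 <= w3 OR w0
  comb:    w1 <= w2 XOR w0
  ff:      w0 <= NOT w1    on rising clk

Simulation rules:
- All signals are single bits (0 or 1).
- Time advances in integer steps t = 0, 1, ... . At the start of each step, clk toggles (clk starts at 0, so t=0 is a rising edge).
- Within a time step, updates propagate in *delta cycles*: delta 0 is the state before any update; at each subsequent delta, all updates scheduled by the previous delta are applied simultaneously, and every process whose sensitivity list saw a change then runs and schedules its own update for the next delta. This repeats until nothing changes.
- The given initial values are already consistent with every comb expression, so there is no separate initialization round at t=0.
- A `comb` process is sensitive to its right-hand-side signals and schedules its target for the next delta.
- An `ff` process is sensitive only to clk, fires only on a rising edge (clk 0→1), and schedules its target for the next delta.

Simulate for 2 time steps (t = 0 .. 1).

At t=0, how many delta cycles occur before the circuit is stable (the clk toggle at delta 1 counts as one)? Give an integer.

t0.Δ0 w3=0 w2=0 w1=0 clk=0 w0=0
t0.Δ1 w3=0 w2=0 w1=0 clk=1 w0=0
t0.Δ2 w3=0 w2=0 w1=0 clk=1 w0=1
t0.Δ3 w3=1 w2=1 w1=1 clk=1 w0=1
t0.Δ4 w3=1 w2=1 w1=0 clk=1 w0=1
t1.Δ0 w3=1 w2=1 w1=0 clk=1 w0=1
t1.Δ1 w3=1 w2=1 w1=0 clk=0 w0=1

4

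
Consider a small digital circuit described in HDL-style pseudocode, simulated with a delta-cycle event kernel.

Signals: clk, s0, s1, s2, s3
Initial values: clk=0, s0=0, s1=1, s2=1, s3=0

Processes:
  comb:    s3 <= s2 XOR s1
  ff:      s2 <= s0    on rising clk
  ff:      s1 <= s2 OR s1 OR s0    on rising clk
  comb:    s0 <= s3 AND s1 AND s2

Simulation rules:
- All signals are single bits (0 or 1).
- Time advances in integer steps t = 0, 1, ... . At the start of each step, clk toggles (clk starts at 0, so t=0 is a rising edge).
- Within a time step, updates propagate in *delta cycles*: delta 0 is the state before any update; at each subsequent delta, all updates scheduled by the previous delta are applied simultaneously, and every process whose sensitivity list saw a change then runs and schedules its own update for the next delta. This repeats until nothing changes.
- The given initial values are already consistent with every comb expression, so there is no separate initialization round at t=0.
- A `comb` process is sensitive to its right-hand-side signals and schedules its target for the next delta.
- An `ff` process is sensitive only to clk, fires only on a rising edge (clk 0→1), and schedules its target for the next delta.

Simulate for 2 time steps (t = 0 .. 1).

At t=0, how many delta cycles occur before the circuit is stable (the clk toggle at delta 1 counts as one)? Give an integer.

[bits: s2,clk,s0,s1,s3]
t=0: Δ0=10010 Δ1=11010 Δ2=01010 Δ3=01011 | 3Δ
t=1: Δ0=01011 Δ1=00011 | 1Δ

3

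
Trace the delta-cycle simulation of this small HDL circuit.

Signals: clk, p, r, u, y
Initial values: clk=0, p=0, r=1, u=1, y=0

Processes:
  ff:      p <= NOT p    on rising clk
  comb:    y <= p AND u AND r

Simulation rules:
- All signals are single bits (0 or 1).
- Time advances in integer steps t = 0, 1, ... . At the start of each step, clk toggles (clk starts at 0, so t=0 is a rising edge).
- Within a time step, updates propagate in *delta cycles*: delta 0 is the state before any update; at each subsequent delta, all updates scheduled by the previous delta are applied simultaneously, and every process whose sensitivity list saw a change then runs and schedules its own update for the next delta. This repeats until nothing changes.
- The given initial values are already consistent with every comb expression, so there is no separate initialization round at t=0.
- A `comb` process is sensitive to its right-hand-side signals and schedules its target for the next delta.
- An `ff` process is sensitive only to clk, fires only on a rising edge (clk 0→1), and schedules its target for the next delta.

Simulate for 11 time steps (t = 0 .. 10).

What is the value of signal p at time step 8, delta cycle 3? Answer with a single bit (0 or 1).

t0.Δ0 clk=0 r=1 p=0 y=0 u=1
t0.Δ1 clk=1 r=1 p=0 y=0 u=1
t0.Δ2 clk=1 r=1 p=1 y=0 u=1
t0.Δ3 clk=1 r=1 p=1 y=1 u=1
t1.Δ0 clk=1 r=1 p=1 y=1 u=1
t1.Δ1 clk=0 r=1 p=1 y=1 u=1
t2.Δ0 clk=0 r=1 p=1 y=1 u=1
t2.Δ1 clk=1 r=1 p=1 y=1 u=1
t2.Δ2 clk=1 r=1 p=0 y=1 u=1
t2.Δ3 clk=1 r=1 p=0 y=0 u=1
t3.Δ0 clk=1 r=1 p=0 y=0 u=1
t3.Δ1 clk=0 r=1 p=0 y=0 u=1
t4.Δ0 clk=0 r=1 p=0 y=0 u=1
t4.Δ1 clk=1 r=1 p=0 y=0 u=1
t4.Δ2 clk=1 r=1 p=1 y=0 u=1
t4.Δ3 clk=1 r=1 p=1 y=1 u=1
t5.Δ0 clk=1 r=1 p=1 y=1 u=1
t5.Δ1 clk=0 r=1 p=1 y=1 u=1
t6.Δ0 clk=0 r=1 p=1 y=1 u=1
t6.Δ1 clk=1 r=1 p=1 y=1 u=1
t6.Δ2 clk=1 r=1 p=0 y=1 u=1
t6.Δ3 clk=1 r=1 p=0 y=0 u=1
t7.Δ0 clk=1 r=1 p=0 y=0 u=1
t7.Δ1 clk=0 r=1 p=0 y=0 u=1
t8.Δ0 clk=0 r=1 p=0 y=0 u=1
t8.Δ1 clk=1 r=1 p=0 y=0 u=1
t8.Δ2 clk=1 r=1 p=1 y=0 u=1
t8.Δ3 clk=1 r=1 p=1 y=1 u=1
t9.Δ0 clk=1 r=1 p=1 y=1 u=1
t9.Δ1 clk=0 r=1 p=1 y=1 u=1
t10.Δ0 clk=0 r=1 p=1 y=1 u=1
t10.Δ1 clk=1 r=1 p=1 y=1 u=1
t10.Δ2 clk=1 r=1 p=0 y=1 u=1
t10.Δ3 clk=1 r=1 p=0 y=0 u=1

1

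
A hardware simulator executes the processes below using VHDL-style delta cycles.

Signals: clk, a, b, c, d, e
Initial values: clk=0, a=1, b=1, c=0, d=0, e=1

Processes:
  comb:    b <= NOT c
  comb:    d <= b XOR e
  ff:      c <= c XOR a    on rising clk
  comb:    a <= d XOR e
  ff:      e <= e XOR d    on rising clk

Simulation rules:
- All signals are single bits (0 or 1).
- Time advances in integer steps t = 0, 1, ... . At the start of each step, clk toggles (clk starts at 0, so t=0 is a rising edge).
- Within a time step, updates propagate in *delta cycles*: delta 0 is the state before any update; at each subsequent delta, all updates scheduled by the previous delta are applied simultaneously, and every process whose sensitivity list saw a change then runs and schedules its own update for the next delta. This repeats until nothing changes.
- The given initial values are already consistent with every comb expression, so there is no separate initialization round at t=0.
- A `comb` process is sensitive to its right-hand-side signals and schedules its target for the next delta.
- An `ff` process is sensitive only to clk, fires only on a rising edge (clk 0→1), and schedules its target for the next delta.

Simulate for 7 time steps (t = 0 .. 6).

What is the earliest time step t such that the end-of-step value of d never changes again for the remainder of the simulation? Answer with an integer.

t0.Δ0 a=1 e=1 clk=0 b=1 d=0 c=0
t0.Δ1 a=1 e=1 clk=1 b=1 d=0 c=0
t0.Δ2 a=1 e=1 clk=1 b=1 d=0 c=1
t0.Δ3 a=1 e=1 clk=1 b=0 d=0 c=1
t0.Δ4 a=1 e=1 clk=1 b=0 d=1 c=1
t0.Δ5 a=0 e=1 clk=1 b=0 d=1 c=1
t1.Δ0 a=0 e=1 clk=1 b=0 d=1 c=1
t1.Δ1 a=0 e=1 clk=0 b=0 d=1 c=1
t2.Δ0 a=0 e=1 clk=0 b=0 d=1 c=1
t2.Δ1 a=0 e=1 clk=1 b=0 d=1 c=1
t2.Δ2 a=0 e=0 clk=1 b=0 d=1 c=1
t2.Δ3 a=1 e=0 clk=1 b=0 d=0 c=1
t2.Δ4 a=0 e=0 clk=1 b=0 d=0 c=1
t3.Δ0 a=0 e=0 clk=1 b=0 d=0 c=1
t3.Δ1 a=0 e=0 clk=0 b=0 d=0 c=1
t4.Δ0 a=0 e=0 clk=0 b=0 d=0 c=1
t4.Δ1 a=0 e=0 clk=1 b=0 d=0 c=1
t5.Δ0 a=0 e=0 clk=1 b=0 d=0 c=1
t5.Δ1 a=0 e=0 clk=0 b=0 d=0 c=1
t6.Δ0 a=0 e=0 clk=0 b=0 d=0 c=1
t6.Δ1 a=0 e=0 clk=1 b=0 d=0 c=1

2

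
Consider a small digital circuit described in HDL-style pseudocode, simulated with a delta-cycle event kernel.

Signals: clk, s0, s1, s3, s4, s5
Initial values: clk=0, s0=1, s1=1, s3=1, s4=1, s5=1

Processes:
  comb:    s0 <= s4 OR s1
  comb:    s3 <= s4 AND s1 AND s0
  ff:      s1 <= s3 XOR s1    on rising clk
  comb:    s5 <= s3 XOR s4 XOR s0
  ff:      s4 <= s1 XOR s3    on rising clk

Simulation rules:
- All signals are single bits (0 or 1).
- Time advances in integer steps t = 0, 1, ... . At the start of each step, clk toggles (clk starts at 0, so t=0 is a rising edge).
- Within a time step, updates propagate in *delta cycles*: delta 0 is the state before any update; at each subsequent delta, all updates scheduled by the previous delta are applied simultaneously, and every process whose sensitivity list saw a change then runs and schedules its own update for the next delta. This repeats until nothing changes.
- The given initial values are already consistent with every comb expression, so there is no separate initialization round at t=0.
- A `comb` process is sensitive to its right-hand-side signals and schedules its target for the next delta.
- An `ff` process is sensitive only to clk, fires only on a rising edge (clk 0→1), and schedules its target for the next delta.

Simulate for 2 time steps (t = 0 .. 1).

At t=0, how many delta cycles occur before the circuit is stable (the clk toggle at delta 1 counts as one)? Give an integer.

3

[bits: clk,s4,s3,s0,s5,s1]
t=0: Δ0=011111 Δ1=111111 Δ2=101110 Δ3=100000 | 3Δ
t=1: Δ0=100000 Δ1=000000 | 1Δ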